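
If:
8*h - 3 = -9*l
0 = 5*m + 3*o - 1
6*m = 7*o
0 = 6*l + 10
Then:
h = 9/4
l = -5/3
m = 7/53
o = 6/53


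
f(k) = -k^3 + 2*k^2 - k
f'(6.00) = -85.00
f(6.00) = -150.00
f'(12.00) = -385.00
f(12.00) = -1452.00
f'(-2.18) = -23.98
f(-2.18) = 22.05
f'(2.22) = -6.91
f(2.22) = -3.30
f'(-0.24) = -2.13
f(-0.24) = 0.37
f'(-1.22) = -10.35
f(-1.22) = 6.01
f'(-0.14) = -1.62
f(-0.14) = 0.18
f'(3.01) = -16.14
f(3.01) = -12.16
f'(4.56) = -45.14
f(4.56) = -57.79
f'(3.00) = -16.00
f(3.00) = -12.00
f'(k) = -3*k^2 + 4*k - 1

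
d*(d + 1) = d^2 + d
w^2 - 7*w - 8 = (w - 8)*(w + 1)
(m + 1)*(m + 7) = m^2 + 8*m + 7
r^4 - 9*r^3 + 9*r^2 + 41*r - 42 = (r - 7)*(r - 3)*(r - 1)*(r + 2)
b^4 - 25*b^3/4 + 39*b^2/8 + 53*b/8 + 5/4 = (b - 5)*(b - 2)*(b + 1/4)*(b + 1/2)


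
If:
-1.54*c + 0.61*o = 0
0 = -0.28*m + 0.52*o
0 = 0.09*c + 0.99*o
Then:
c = 0.00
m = 0.00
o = 0.00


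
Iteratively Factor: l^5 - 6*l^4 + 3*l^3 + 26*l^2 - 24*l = (l - 1)*(l^4 - 5*l^3 - 2*l^2 + 24*l) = (l - 3)*(l - 1)*(l^3 - 2*l^2 - 8*l) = (l - 3)*(l - 1)*(l + 2)*(l^2 - 4*l) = l*(l - 3)*(l - 1)*(l + 2)*(l - 4)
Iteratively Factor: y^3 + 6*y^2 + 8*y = (y + 2)*(y^2 + 4*y) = y*(y + 2)*(y + 4)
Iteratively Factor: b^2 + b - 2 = (b + 2)*(b - 1)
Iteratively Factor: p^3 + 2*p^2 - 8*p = (p - 2)*(p^2 + 4*p) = p*(p - 2)*(p + 4)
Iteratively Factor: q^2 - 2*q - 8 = (q + 2)*(q - 4)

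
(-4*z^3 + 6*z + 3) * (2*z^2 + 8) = -8*z^5 - 20*z^3 + 6*z^2 + 48*z + 24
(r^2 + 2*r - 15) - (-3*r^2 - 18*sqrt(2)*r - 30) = 4*r^2 + 2*r + 18*sqrt(2)*r + 15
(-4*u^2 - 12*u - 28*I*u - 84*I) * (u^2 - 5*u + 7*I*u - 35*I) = -4*u^4 + 8*u^3 - 56*I*u^3 + 256*u^2 + 112*I*u^2 - 392*u + 840*I*u - 2940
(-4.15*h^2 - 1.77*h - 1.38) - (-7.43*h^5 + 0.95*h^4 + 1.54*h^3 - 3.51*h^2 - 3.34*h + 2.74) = 7.43*h^5 - 0.95*h^4 - 1.54*h^3 - 0.640000000000001*h^2 + 1.57*h - 4.12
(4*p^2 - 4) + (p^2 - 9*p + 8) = 5*p^2 - 9*p + 4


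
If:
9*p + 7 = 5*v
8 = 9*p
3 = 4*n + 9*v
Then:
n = -6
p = 8/9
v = 3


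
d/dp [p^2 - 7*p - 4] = 2*p - 7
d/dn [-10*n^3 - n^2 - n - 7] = -30*n^2 - 2*n - 1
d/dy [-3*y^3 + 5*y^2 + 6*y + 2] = -9*y^2 + 10*y + 6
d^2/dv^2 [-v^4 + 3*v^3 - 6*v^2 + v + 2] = -12*v^2 + 18*v - 12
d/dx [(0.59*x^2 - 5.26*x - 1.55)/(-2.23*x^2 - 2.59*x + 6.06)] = (-13.2579*x^2 + 0.237799999999996*x - 35.8901)/(4.9729*x^4 + 11.5514*x^3 - 20.3195*x^2 - 31.3908*x + 36.7236)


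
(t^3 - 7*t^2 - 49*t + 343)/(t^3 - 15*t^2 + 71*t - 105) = (t^2 - 49)/(t^2 - 8*t + 15)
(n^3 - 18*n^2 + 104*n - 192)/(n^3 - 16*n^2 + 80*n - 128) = (n - 6)/(n - 4)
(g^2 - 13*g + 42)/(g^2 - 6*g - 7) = (g - 6)/(g + 1)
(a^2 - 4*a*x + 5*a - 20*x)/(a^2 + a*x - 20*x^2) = (a + 5)/(a + 5*x)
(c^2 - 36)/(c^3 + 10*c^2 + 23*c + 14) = (c^2 - 36)/(c^3 + 10*c^2 + 23*c + 14)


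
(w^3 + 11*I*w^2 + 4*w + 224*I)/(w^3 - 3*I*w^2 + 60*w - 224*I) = (w + 7*I)/(w - 7*I)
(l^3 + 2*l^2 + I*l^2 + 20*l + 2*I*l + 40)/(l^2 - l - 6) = (l^2 + I*l + 20)/(l - 3)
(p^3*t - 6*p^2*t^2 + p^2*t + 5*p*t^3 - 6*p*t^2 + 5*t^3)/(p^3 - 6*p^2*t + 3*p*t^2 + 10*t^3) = t*(p^2 - p*t + p - t)/(p^2 - p*t - 2*t^2)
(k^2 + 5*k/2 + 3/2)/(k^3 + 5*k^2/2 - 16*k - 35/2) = (2*k + 3)/(2*k^2 + 3*k - 35)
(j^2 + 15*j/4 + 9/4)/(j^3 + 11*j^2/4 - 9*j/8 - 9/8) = 2*(4*j + 3)/(8*j^2 - 2*j - 3)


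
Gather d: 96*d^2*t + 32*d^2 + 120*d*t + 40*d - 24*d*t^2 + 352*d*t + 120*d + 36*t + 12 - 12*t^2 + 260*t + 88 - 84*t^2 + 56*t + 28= d^2*(96*t + 32) + d*(-24*t^2 + 472*t + 160) - 96*t^2 + 352*t + 128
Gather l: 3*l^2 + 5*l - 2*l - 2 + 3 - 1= 3*l^2 + 3*l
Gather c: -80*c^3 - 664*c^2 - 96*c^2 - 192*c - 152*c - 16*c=-80*c^3 - 760*c^2 - 360*c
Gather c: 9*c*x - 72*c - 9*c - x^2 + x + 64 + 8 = c*(9*x - 81) - x^2 + x + 72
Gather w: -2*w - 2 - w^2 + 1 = -w^2 - 2*w - 1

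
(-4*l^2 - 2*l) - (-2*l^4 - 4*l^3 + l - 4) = 2*l^4 + 4*l^3 - 4*l^2 - 3*l + 4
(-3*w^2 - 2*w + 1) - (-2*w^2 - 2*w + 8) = -w^2 - 7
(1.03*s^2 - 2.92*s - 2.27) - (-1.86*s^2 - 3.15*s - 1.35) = 2.89*s^2 + 0.23*s - 0.92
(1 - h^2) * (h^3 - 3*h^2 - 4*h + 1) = -h^5 + 3*h^4 + 5*h^3 - 4*h^2 - 4*h + 1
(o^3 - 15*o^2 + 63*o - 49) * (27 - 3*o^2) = -3*o^5 + 45*o^4 - 162*o^3 - 258*o^2 + 1701*o - 1323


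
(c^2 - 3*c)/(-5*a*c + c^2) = (3 - c)/(5*a - c)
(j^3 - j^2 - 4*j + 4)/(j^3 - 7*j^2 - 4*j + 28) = (j - 1)/(j - 7)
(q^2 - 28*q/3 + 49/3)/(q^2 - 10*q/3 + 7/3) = (q - 7)/(q - 1)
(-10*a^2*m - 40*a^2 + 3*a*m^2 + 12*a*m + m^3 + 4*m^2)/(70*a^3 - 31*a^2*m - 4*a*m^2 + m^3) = (-m - 4)/(7*a - m)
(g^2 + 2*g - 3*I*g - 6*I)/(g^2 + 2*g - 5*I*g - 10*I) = (g - 3*I)/(g - 5*I)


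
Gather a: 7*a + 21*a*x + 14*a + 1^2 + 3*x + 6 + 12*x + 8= a*(21*x + 21) + 15*x + 15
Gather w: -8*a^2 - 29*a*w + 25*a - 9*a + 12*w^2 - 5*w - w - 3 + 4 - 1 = -8*a^2 + 16*a + 12*w^2 + w*(-29*a - 6)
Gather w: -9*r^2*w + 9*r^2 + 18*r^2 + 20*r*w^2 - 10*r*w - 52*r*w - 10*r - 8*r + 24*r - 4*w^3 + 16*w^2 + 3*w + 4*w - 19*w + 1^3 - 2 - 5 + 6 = 27*r^2 + 6*r - 4*w^3 + w^2*(20*r + 16) + w*(-9*r^2 - 62*r - 12)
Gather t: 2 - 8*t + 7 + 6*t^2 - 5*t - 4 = 6*t^2 - 13*t + 5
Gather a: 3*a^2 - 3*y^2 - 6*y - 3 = 3*a^2 - 3*y^2 - 6*y - 3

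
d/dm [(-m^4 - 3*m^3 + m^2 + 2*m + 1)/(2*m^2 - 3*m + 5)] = (-4*m^5 + 3*m^4 - 2*m^3 - 52*m^2 + 6*m + 13)/(4*m^4 - 12*m^3 + 29*m^2 - 30*m + 25)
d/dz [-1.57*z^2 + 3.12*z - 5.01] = 3.12 - 3.14*z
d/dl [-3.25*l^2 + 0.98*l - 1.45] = 0.98 - 6.5*l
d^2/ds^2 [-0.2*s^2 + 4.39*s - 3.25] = -0.400000000000000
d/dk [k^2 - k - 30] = 2*k - 1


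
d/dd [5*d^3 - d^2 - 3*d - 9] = 15*d^2 - 2*d - 3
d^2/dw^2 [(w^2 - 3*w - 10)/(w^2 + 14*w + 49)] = 2*(61 - 17*w)/(w^4 + 28*w^3 + 294*w^2 + 1372*w + 2401)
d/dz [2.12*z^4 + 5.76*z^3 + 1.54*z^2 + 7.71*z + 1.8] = 8.48*z^3 + 17.28*z^2 + 3.08*z + 7.71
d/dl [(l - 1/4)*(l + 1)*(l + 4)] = 3*l^2 + 19*l/2 + 11/4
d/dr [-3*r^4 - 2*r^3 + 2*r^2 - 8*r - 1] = -12*r^3 - 6*r^2 + 4*r - 8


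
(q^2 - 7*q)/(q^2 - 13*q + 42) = q/(q - 6)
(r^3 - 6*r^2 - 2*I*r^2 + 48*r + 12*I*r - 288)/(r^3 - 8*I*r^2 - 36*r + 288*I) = (r + 6*I)/(r + 6)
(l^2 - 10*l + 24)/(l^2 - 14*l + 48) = (l - 4)/(l - 8)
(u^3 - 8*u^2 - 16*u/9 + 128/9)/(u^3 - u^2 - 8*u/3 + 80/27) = 3*(3*u^2 - 20*u - 32)/(9*u^2 + 3*u - 20)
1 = 1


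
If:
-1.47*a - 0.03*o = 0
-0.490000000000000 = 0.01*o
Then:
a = 1.00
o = -49.00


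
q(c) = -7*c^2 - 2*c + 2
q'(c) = -14*c - 2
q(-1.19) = -5.53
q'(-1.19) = 14.66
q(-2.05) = -23.32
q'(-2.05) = 26.70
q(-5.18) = -175.47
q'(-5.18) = 70.52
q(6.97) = -352.01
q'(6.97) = -99.58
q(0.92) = -5.76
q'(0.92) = -14.88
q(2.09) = -32.76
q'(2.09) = -31.26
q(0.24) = 1.12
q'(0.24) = -5.36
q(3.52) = -91.77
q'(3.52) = -51.28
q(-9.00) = -547.00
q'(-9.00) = 124.00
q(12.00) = -1030.00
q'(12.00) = -170.00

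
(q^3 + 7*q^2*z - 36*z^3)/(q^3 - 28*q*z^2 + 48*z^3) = (-q - 3*z)/(-q + 4*z)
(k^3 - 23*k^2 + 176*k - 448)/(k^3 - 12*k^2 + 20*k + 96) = (k^2 - 15*k + 56)/(k^2 - 4*k - 12)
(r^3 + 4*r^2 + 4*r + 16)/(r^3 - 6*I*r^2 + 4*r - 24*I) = (r + 4)/(r - 6*I)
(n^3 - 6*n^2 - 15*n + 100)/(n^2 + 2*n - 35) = (n^2 - n - 20)/(n + 7)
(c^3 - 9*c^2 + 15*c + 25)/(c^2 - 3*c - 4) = (c^2 - 10*c + 25)/(c - 4)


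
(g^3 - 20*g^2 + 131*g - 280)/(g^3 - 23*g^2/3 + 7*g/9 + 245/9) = 9*(g^2 - 13*g + 40)/(9*g^2 - 6*g - 35)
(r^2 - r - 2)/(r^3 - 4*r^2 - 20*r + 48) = (r + 1)/(r^2 - 2*r - 24)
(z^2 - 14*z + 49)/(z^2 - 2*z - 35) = (z - 7)/(z + 5)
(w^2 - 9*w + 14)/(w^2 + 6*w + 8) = (w^2 - 9*w + 14)/(w^2 + 6*w + 8)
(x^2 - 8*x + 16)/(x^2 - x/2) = 2*(x^2 - 8*x + 16)/(x*(2*x - 1))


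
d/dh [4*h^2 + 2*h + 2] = 8*h + 2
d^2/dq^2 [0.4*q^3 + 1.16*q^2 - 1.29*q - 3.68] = 2.4*q + 2.32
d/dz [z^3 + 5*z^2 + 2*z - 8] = 3*z^2 + 10*z + 2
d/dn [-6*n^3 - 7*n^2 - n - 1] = -18*n^2 - 14*n - 1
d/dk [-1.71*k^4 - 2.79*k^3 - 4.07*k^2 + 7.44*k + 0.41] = -6.84*k^3 - 8.37*k^2 - 8.14*k + 7.44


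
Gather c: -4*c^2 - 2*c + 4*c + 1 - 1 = -4*c^2 + 2*c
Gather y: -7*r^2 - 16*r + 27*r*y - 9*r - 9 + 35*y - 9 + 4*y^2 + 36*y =-7*r^2 - 25*r + 4*y^2 + y*(27*r + 71) - 18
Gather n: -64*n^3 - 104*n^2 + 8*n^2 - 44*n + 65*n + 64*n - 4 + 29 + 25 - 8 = -64*n^3 - 96*n^2 + 85*n + 42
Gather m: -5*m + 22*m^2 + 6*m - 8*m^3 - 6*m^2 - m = -8*m^3 + 16*m^2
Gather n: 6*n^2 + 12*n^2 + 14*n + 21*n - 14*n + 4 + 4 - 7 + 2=18*n^2 + 21*n + 3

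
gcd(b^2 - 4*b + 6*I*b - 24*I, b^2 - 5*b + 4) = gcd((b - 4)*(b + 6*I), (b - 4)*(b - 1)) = b - 4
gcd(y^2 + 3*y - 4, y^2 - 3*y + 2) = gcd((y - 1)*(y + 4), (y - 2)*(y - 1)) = y - 1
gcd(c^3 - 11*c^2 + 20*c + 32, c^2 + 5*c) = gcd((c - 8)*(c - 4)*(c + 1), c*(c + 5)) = 1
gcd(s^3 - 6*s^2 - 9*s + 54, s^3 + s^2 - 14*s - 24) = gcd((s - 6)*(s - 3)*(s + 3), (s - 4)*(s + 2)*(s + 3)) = s + 3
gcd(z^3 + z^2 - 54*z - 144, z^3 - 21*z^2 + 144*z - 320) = z - 8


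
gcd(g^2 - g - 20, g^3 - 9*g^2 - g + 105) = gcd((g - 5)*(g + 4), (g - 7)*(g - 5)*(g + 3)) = g - 5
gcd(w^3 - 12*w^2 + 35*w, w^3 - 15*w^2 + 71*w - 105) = w^2 - 12*w + 35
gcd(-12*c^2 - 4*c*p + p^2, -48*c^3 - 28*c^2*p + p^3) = -12*c^2 - 4*c*p + p^2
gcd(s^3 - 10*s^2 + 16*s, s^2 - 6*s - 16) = s - 8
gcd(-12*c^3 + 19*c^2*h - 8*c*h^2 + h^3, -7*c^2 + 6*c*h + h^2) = c - h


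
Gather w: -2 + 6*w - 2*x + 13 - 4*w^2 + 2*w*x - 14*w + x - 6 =-4*w^2 + w*(2*x - 8) - x + 5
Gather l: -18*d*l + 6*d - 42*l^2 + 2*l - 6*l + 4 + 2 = 6*d - 42*l^2 + l*(-18*d - 4) + 6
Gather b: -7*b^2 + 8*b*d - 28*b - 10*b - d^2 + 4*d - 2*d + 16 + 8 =-7*b^2 + b*(8*d - 38) - d^2 + 2*d + 24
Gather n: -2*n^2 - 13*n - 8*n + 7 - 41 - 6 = -2*n^2 - 21*n - 40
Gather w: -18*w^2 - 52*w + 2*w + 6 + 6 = -18*w^2 - 50*w + 12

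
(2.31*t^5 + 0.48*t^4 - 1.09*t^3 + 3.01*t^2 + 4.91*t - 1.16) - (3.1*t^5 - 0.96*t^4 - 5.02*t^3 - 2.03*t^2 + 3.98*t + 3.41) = -0.79*t^5 + 1.44*t^4 + 3.93*t^3 + 5.04*t^2 + 0.93*t - 4.57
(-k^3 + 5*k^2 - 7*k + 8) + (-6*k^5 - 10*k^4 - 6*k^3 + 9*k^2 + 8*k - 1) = -6*k^5 - 10*k^4 - 7*k^3 + 14*k^2 + k + 7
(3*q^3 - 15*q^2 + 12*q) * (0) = 0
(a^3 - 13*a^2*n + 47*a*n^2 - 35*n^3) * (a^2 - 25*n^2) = a^5 - 13*a^4*n + 22*a^3*n^2 + 290*a^2*n^3 - 1175*a*n^4 + 875*n^5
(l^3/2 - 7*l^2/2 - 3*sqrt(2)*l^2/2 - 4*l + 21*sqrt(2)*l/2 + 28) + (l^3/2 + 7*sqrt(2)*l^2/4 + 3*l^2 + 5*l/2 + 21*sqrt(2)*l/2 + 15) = l^3 - l^2/2 + sqrt(2)*l^2/4 - 3*l/2 + 21*sqrt(2)*l + 43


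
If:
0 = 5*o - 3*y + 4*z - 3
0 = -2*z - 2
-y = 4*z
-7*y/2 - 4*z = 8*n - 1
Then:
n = -9/8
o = 19/5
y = 4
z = -1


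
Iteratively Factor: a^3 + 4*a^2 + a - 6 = (a - 1)*(a^2 + 5*a + 6) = (a - 1)*(a + 3)*(a + 2)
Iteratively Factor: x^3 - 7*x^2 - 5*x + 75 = (x - 5)*(x^2 - 2*x - 15) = (x - 5)*(x + 3)*(x - 5)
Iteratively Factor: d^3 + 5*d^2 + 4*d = (d + 4)*(d^2 + d) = (d + 1)*(d + 4)*(d)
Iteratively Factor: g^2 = (g)*(g)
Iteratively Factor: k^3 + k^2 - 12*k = (k - 3)*(k^2 + 4*k) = (k - 3)*(k + 4)*(k)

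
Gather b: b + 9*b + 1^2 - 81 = 10*b - 80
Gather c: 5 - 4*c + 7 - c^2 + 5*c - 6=-c^2 + c + 6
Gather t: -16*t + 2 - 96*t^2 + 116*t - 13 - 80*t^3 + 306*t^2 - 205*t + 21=-80*t^3 + 210*t^2 - 105*t + 10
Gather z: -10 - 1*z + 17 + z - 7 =0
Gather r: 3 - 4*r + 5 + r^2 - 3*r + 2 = r^2 - 7*r + 10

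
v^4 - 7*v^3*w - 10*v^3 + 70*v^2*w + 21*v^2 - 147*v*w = v*(v - 7)*(v - 3)*(v - 7*w)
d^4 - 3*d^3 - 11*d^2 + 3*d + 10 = (d - 5)*(d - 1)*(d + 1)*(d + 2)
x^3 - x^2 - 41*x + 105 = (x - 5)*(x - 3)*(x + 7)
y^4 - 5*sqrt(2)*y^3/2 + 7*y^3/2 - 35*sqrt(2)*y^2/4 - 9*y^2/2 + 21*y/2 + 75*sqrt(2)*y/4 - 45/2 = (y - 3/2)*(y + 5)*(y - 3*sqrt(2)/2)*(y - sqrt(2))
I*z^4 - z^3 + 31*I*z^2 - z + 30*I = (z - 5*I)*(z + I)*(z + 6*I)*(I*z + 1)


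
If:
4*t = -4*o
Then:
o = -t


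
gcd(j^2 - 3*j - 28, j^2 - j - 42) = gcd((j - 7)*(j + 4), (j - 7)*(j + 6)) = j - 7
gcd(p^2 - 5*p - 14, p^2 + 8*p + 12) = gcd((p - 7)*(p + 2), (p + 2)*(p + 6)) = p + 2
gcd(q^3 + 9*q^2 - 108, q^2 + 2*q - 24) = q + 6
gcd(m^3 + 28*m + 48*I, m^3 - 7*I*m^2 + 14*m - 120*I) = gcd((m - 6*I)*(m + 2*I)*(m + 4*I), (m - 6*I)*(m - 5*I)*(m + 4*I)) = m^2 - 2*I*m + 24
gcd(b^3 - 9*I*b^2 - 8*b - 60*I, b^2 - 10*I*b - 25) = b - 5*I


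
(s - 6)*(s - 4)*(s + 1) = s^3 - 9*s^2 + 14*s + 24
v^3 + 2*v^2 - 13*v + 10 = (v - 2)*(v - 1)*(v + 5)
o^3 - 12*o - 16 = (o - 4)*(o + 2)^2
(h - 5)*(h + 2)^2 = h^3 - h^2 - 16*h - 20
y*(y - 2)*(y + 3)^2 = y^4 + 4*y^3 - 3*y^2 - 18*y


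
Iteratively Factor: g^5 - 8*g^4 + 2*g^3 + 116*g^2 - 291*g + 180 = (g - 1)*(g^4 - 7*g^3 - 5*g^2 + 111*g - 180) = (g - 5)*(g - 1)*(g^3 - 2*g^2 - 15*g + 36) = (g - 5)*(g - 1)*(g + 4)*(g^2 - 6*g + 9) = (g - 5)*(g - 3)*(g - 1)*(g + 4)*(g - 3)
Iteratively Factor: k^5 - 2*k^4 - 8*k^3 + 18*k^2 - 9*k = (k - 1)*(k^4 - k^3 - 9*k^2 + 9*k) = (k - 1)*(k + 3)*(k^3 - 4*k^2 + 3*k) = (k - 1)^2*(k + 3)*(k^2 - 3*k) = (k - 3)*(k - 1)^2*(k + 3)*(k)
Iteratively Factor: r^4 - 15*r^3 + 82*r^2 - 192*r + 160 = (r - 2)*(r^3 - 13*r^2 + 56*r - 80) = (r - 5)*(r - 2)*(r^2 - 8*r + 16) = (r - 5)*(r - 4)*(r - 2)*(r - 4)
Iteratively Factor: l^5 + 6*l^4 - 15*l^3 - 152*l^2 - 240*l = (l + 3)*(l^4 + 3*l^3 - 24*l^2 - 80*l) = (l + 3)*(l + 4)*(l^3 - l^2 - 20*l) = (l - 5)*(l + 3)*(l + 4)*(l^2 + 4*l) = l*(l - 5)*(l + 3)*(l + 4)*(l + 4)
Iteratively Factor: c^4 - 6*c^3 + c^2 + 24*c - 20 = (c - 2)*(c^3 - 4*c^2 - 7*c + 10) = (c - 2)*(c - 1)*(c^2 - 3*c - 10) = (c - 5)*(c - 2)*(c - 1)*(c + 2)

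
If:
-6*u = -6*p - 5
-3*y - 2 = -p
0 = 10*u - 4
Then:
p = -13/30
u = 2/5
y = -73/90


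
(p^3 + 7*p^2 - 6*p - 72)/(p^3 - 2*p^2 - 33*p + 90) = (p + 4)/(p - 5)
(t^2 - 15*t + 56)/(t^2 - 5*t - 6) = (-t^2 + 15*t - 56)/(-t^2 + 5*t + 6)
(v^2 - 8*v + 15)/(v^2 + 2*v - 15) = (v - 5)/(v + 5)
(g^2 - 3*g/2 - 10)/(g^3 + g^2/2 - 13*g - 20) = 1/(g + 2)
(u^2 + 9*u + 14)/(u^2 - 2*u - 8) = (u + 7)/(u - 4)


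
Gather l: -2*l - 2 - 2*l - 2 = -4*l - 4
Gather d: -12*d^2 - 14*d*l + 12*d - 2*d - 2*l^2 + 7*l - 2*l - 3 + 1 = -12*d^2 + d*(10 - 14*l) - 2*l^2 + 5*l - 2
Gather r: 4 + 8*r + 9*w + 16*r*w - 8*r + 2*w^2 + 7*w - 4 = 16*r*w + 2*w^2 + 16*w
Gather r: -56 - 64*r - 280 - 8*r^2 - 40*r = -8*r^2 - 104*r - 336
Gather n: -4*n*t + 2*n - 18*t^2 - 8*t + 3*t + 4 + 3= n*(2 - 4*t) - 18*t^2 - 5*t + 7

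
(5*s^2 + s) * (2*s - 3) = 10*s^3 - 13*s^2 - 3*s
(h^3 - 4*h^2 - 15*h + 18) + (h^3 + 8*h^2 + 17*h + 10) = 2*h^3 + 4*h^2 + 2*h + 28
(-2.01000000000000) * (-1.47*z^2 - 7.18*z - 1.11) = 2.9547*z^2 + 14.4318*z + 2.2311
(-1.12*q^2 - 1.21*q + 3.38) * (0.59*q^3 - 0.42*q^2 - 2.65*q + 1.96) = -0.6608*q^5 - 0.2435*q^4 + 5.4704*q^3 - 0.408300000000001*q^2 - 11.3286*q + 6.6248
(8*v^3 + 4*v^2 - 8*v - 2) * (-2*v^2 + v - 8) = -16*v^5 - 44*v^3 - 36*v^2 + 62*v + 16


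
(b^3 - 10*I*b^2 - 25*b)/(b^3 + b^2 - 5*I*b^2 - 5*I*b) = (b - 5*I)/(b + 1)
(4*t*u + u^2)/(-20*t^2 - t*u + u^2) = -u/(5*t - u)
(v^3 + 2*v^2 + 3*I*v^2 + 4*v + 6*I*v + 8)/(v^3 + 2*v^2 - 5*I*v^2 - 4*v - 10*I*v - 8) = (v + 4*I)/(v - 4*I)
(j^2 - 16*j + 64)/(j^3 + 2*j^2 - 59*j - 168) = (j - 8)/(j^2 + 10*j + 21)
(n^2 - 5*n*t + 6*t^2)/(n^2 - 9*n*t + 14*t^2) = (-n + 3*t)/(-n + 7*t)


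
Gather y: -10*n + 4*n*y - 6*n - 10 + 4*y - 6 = -16*n + y*(4*n + 4) - 16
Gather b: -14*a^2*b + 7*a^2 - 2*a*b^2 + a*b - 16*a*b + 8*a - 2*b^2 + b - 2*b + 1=7*a^2 + 8*a + b^2*(-2*a - 2) + b*(-14*a^2 - 15*a - 1) + 1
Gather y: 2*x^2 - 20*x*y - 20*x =2*x^2 - 20*x*y - 20*x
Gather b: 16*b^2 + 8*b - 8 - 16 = 16*b^2 + 8*b - 24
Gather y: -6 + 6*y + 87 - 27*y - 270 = -21*y - 189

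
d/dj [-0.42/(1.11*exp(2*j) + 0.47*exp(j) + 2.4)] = (0.9324*exp(j) + 0.1974)*exp(j)/(1.11*exp(2*j) + 0.47*exp(j) + 2.4)^2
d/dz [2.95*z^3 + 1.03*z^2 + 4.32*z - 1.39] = 8.85*z^2 + 2.06*z + 4.32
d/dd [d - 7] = 1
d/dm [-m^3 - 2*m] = -3*m^2 - 2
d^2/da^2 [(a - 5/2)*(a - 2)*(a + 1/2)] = 6*a - 8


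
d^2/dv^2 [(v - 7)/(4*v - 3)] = -200/(4*v - 3)^3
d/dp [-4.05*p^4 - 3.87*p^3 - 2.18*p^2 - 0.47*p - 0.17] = -16.2*p^3 - 11.61*p^2 - 4.36*p - 0.47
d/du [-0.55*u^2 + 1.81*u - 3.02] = 1.81 - 1.1*u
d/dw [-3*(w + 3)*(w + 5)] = -6*w - 24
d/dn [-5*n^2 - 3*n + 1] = -10*n - 3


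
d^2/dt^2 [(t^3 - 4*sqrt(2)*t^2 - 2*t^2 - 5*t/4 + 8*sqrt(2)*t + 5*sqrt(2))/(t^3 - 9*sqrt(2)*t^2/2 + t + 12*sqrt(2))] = (-16*t^6 + 4*sqrt(2)*t^6 - 54*t^5 + 192*sqrt(2)*t^5 - 1680*t^4 - 105*sqrt(2)*t^4 + 2685*t^3 + 3800*sqrt(2)*t^3 - 14400*t^2 - 4380*sqrt(2)*t^2 - 288*t + 20736*sqrt(2)*t - 4736*sqrt(2) - 6144)/(4*t^9 - 54*sqrt(2)*t^8 + 498*t^7 - 693*sqrt(2)*t^6 - 2094*t^5 + 6066*sqrt(2)*t^4 + 868*t^3 - 15408*sqrt(2)*t^2 + 3456*t + 13824*sqrt(2))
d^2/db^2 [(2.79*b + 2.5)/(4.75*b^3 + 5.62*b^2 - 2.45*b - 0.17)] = (377.69625*b^5 + 1123.7493*b^4 + 1308.978202*b^3 + 326.2386*b^2 - 178.429104*b + 32.46543)/(107.171875*b^9 + 380.40375*b^8 + 284.243325*b^7 - 226.419047*b^6 - 173.838615*b^5 + 96.964356*b^4 - 0.249920000000001*b^3 - 2.574021*b^2 - 0.212415*b - 0.004913)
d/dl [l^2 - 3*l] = 2*l - 3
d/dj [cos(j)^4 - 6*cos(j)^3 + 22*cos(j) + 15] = 2*(-2*cos(j)^3 + 9*cos(j)^2 - 11)*sin(j)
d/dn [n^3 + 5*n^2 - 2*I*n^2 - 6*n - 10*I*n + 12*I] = 3*n^2 + n*(10 - 4*I) - 6 - 10*I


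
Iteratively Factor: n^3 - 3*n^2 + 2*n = (n)*(n^2 - 3*n + 2) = n*(n - 1)*(n - 2)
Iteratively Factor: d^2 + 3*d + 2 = (d + 1)*(d + 2)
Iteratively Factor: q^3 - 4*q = (q + 2)*(q^2 - 2*q) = (q - 2)*(q + 2)*(q)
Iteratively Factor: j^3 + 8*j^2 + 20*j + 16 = (j + 2)*(j^2 + 6*j + 8) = (j + 2)^2*(j + 4)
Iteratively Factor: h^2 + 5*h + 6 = (h + 2)*(h + 3)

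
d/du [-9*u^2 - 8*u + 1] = -18*u - 8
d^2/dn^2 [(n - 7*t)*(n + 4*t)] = 2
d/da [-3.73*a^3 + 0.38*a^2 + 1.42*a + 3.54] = -11.19*a^2 + 0.76*a + 1.42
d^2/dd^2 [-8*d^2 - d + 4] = -16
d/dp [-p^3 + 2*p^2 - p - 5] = -3*p^2 + 4*p - 1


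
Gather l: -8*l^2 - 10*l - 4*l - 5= -8*l^2 - 14*l - 5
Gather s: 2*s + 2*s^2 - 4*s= 2*s^2 - 2*s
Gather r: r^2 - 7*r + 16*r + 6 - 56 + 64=r^2 + 9*r + 14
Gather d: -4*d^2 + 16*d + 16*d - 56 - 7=-4*d^2 + 32*d - 63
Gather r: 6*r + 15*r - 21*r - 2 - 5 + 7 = 0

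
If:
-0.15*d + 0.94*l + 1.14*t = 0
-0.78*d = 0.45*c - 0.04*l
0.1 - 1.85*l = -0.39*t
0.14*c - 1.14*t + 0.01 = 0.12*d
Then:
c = -0.19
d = 0.11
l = 0.05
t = -0.03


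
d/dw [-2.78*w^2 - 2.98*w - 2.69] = -5.56*w - 2.98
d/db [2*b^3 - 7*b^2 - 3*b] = 6*b^2 - 14*b - 3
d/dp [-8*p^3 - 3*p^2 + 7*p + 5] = -24*p^2 - 6*p + 7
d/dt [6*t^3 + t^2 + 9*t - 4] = 18*t^2 + 2*t + 9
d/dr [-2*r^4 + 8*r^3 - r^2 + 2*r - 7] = -8*r^3 + 24*r^2 - 2*r + 2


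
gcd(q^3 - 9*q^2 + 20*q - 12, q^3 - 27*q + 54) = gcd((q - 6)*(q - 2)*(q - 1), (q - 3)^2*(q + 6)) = 1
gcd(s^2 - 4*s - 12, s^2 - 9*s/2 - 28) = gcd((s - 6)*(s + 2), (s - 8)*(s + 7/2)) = 1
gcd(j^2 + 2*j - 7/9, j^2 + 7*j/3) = j + 7/3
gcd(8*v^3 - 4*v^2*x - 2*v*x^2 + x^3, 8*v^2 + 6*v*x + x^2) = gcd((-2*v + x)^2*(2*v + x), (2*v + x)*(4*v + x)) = 2*v + x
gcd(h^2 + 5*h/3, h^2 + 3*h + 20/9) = h + 5/3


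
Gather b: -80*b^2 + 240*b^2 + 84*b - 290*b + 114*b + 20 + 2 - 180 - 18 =160*b^2 - 92*b - 176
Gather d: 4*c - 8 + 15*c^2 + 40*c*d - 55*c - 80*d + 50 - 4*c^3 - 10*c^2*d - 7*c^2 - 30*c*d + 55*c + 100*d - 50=-4*c^3 + 8*c^2 + 4*c + d*(-10*c^2 + 10*c + 20) - 8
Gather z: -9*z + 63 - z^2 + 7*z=-z^2 - 2*z + 63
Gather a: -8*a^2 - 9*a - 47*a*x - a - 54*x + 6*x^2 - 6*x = -8*a^2 + a*(-47*x - 10) + 6*x^2 - 60*x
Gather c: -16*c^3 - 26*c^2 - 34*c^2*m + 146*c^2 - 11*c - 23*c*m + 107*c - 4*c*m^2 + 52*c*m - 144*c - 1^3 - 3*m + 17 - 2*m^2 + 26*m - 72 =-16*c^3 + c^2*(120 - 34*m) + c*(-4*m^2 + 29*m - 48) - 2*m^2 + 23*m - 56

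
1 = 1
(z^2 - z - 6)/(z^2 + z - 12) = (z + 2)/(z + 4)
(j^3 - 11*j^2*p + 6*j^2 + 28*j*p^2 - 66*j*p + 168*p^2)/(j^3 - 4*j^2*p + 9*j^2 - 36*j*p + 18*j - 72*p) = (j - 7*p)/(j + 3)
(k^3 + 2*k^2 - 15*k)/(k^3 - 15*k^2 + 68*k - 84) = k*(k^2 + 2*k - 15)/(k^3 - 15*k^2 + 68*k - 84)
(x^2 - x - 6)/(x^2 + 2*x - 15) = (x + 2)/(x + 5)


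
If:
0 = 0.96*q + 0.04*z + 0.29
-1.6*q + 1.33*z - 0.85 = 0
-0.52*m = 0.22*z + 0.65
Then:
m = -1.36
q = -0.31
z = 0.26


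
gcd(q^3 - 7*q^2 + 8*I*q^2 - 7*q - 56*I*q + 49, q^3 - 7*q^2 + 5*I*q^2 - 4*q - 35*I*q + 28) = q^2 + q*(-7 + I) - 7*I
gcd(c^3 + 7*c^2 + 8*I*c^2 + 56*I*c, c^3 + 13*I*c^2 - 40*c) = c^2 + 8*I*c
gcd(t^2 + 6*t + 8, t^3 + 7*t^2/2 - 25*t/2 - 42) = t + 4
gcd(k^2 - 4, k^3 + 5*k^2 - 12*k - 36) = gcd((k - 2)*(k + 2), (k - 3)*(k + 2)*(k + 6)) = k + 2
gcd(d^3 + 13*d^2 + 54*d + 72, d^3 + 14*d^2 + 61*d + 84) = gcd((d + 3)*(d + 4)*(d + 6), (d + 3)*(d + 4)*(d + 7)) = d^2 + 7*d + 12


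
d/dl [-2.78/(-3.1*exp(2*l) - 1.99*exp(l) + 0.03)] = (-17.236*exp(l) - 5.5322)*exp(l)/(3.1*exp(2*l) + 1.99*exp(l) - 0.03)^2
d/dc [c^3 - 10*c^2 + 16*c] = 3*c^2 - 20*c + 16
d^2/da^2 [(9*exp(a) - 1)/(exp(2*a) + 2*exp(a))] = (9*exp(3*a) - 22*exp(2*a) - 6*exp(a) - 4)*exp(-a)/(exp(3*a) + 6*exp(2*a) + 12*exp(a) + 8)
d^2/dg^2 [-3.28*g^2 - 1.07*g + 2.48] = -6.56000000000000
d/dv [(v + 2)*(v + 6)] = 2*v + 8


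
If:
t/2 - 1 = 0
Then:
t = 2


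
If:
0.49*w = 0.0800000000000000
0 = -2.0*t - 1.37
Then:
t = -0.68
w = 0.16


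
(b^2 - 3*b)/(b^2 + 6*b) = (b - 3)/(b + 6)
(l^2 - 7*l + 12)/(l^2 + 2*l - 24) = (l - 3)/(l + 6)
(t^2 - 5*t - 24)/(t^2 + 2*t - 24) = (t^2 - 5*t - 24)/(t^2 + 2*t - 24)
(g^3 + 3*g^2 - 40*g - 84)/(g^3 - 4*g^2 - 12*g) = (g + 7)/g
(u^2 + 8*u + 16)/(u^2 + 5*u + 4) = (u + 4)/(u + 1)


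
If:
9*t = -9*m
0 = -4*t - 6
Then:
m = 3/2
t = -3/2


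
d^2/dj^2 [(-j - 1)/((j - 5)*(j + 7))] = 2*(-j^3 - 3*j^2 - 111*j - 109)/(j^6 + 6*j^5 - 93*j^4 - 412*j^3 + 3255*j^2 + 7350*j - 42875)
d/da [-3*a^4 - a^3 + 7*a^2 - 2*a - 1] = -12*a^3 - 3*a^2 + 14*a - 2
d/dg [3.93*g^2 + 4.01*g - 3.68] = 7.86*g + 4.01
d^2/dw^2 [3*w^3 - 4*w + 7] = 18*w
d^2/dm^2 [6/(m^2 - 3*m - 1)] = 12*(m^2 - 3*m - (2*m - 3)^2 - 1)/(-m^2 + 3*m + 1)^3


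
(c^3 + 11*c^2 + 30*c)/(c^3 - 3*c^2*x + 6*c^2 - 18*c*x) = (-c - 5)/(-c + 3*x)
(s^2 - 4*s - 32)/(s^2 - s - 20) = (s - 8)/(s - 5)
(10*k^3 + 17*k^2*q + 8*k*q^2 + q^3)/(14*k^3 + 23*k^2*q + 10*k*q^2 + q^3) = (5*k + q)/(7*k + q)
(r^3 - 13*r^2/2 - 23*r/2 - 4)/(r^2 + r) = r - 15/2 - 4/r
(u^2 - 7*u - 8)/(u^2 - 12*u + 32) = (u + 1)/(u - 4)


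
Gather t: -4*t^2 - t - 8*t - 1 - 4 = -4*t^2 - 9*t - 5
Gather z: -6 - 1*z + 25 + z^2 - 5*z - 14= z^2 - 6*z + 5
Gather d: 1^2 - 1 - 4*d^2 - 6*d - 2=-4*d^2 - 6*d - 2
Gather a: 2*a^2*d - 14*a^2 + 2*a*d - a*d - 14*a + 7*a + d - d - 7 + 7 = a^2*(2*d - 14) + a*(d - 7)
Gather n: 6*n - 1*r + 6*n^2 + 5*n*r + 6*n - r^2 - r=6*n^2 + n*(5*r + 12) - r^2 - 2*r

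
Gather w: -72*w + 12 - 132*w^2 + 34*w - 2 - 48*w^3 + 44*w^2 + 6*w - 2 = -48*w^3 - 88*w^2 - 32*w + 8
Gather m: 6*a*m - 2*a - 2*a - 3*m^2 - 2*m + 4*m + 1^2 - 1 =-4*a - 3*m^2 + m*(6*a + 2)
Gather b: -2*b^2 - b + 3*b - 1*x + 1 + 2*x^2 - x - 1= -2*b^2 + 2*b + 2*x^2 - 2*x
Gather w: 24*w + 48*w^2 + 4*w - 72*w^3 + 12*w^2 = -72*w^3 + 60*w^2 + 28*w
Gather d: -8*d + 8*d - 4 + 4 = 0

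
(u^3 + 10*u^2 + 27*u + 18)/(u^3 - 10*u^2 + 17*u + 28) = (u^2 + 9*u + 18)/(u^2 - 11*u + 28)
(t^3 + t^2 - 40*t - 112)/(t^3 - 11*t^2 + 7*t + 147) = (t^2 + 8*t + 16)/(t^2 - 4*t - 21)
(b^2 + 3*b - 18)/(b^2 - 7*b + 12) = (b + 6)/(b - 4)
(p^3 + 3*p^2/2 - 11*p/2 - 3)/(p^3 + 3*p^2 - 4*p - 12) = (p + 1/2)/(p + 2)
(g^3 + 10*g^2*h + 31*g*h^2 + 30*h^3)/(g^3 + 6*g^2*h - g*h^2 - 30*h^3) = (g + 2*h)/(g - 2*h)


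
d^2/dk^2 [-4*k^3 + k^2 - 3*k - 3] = 2 - 24*k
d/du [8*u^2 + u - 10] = 16*u + 1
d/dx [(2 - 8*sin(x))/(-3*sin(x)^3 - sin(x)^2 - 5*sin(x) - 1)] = 2*(-24*sin(x)^3 + 5*sin(x)^2 + 2*sin(x) + 9)*cos(x)/(3*sin(x)^3 + sin(x)^2 + 5*sin(x) + 1)^2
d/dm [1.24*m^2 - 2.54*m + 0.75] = 2.48*m - 2.54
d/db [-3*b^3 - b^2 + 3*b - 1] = -9*b^2 - 2*b + 3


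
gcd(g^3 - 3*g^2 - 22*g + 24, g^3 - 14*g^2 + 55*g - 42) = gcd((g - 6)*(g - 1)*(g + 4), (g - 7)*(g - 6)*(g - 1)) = g^2 - 7*g + 6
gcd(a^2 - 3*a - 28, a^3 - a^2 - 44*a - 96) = a + 4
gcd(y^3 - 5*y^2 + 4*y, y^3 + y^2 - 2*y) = y^2 - y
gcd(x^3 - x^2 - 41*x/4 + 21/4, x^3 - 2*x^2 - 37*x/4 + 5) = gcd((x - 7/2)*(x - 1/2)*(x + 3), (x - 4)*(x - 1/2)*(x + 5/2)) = x - 1/2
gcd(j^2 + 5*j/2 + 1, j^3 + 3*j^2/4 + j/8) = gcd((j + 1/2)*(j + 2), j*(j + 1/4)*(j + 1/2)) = j + 1/2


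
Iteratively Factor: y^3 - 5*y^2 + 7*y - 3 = (y - 3)*(y^2 - 2*y + 1) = (y - 3)*(y - 1)*(y - 1)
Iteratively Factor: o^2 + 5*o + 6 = (o + 3)*(o + 2)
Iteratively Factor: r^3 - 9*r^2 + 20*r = (r)*(r^2 - 9*r + 20) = r*(r - 5)*(r - 4)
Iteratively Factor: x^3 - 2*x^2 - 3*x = (x + 1)*(x^2 - 3*x) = x*(x + 1)*(x - 3)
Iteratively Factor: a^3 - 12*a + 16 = (a + 4)*(a^2 - 4*a + 4) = (a - 2)*(a + 4)*(a - 2)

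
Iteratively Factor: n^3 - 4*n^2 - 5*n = (n + 1)*(n^2 - 5*n) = (n - 5)*(n + 1)*(n)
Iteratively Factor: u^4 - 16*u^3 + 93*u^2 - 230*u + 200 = (u - 2)*(u^3 - 14*u^2 + 65*u - 100) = (u - 5)*(u - 2)*(u^2 - 9*u + 20) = (u - 5)^2*(u - 2)*(u - 4)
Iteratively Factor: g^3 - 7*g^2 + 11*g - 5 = (g - 1)*(g^2 - 6*g + 5) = (g - 5)*(g - 1)*(g - 1)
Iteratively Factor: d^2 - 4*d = (d)*(d - 4)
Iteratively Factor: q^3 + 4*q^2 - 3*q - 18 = (q + 3)*(q^2 + q - 6) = (q + 3)^2*(q - 2)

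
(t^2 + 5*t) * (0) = 0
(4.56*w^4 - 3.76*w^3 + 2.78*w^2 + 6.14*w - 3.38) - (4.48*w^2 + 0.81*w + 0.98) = 4.56*w^4 - 3.76*w^3 - 1.7*w^2 + 5.33*w - 4.36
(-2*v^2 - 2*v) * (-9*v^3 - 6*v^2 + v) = 18*v^5 + 30*v^4 + 10*v^3 - 2*v^2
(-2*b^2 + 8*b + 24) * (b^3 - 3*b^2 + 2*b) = -2*b^5 + 14*b^4 - 4*b^3 - 56*b^2 + 48*b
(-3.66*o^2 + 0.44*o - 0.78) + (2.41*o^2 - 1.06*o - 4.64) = -1.25*o^2 - 0.62*o - 5.42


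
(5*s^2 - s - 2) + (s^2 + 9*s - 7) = 6*s^2 + 8*s - 9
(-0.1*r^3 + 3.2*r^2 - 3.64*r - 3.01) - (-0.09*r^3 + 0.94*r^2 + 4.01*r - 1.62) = -0.01*r^3 + 2.26*r^2 - 7.65*r - 1.39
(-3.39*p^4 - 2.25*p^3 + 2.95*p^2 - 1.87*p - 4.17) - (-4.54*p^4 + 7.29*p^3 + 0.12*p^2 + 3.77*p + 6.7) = 1.15*p^4 - 9.54*p^3 + 2.83*p^2 - 5.64*p - 10.87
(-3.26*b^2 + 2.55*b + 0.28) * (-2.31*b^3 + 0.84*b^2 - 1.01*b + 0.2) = 7.5306*b^5 - 8.6289*b^4 + 4.7878*b^3 - 2.9923*b^2 + 0.2272*b + 0.056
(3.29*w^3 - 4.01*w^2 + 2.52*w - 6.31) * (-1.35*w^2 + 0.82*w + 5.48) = -4.4415*w^5 + 8.1113*w^4 + 11.339*w^3 - 11.3899*w^2 + 8.6354*w - 34.5788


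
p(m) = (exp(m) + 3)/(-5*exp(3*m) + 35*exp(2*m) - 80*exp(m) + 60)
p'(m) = (exp(m) + 3)*(15*exp(3*m) - 70*exp(2*m) + 80*exp(m))/(-5*exp(3*m) + 35*exp(2*m) - 80*exp(m) + 60)^2 + exp(m)/(-5*exp(3*m) + 35*exp(2*m) - 80*exp(m) + 60)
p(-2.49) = 0.06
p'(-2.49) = 0.01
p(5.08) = -0.00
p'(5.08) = 0.00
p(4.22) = -0.00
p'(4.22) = 0.00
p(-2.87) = 0.06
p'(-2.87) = 0.01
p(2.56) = -0.00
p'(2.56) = 0.01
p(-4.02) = 0.05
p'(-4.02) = 0.00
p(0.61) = 32.79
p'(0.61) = 820.86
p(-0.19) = 0.26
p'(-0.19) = 0.51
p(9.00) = 0.00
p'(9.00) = 0.00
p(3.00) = 0.00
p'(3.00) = 0.00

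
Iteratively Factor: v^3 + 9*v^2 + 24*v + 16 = (v + 4)*(v^2 + 5*v + 4) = (v + 1)*(v + 4)*(v + 4)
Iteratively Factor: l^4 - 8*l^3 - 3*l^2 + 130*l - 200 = (l - 5)*(l^3 - 3*l^2 - 18*l + 40) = (l - 5)*(l - 2)*(l^2 - l - 20) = (l - 5)*(l - 2)*(l + 4)*(l - 5)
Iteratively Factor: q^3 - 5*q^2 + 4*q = (q - 1)*(q^2 - 4*q) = q*(q - 1)*(q - 4)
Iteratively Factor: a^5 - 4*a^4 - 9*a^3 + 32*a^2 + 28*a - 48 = (a + 2)*(a^4 - 6*a^3 + 3*a^2 + 26*a - 24) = (a + 2)^2*(a^3 - 8*a^2 + 19*a - 12) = (a - 4)*(a + 2)^2*(a^2 - 4*a + 3) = (a - 4)*(a - 1)*(a + 2)^2*(a - 3)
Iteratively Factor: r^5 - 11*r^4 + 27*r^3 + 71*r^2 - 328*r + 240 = (r - 4)*(r^4 - 7*r^3 - r^2 + 67*r - 60) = (r - 4)^2*(r^3 - 3*r^2 - 13*r + 15) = (r - 4)^2*(r - 1)*(r^2 - 2*r - 15) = (r - 5)*(r - 4)^2*(r - 1)*(r + 3)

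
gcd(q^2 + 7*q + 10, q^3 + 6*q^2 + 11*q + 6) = q + 2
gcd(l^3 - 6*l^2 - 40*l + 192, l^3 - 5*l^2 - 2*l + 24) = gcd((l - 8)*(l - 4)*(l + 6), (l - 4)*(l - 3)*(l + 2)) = l - 4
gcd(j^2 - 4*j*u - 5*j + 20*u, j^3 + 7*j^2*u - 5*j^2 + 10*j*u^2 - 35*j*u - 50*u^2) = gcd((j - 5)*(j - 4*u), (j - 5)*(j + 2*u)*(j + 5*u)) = j - 5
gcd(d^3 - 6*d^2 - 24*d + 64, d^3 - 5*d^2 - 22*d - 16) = d - 8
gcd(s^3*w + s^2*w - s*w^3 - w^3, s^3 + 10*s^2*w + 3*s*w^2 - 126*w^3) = 1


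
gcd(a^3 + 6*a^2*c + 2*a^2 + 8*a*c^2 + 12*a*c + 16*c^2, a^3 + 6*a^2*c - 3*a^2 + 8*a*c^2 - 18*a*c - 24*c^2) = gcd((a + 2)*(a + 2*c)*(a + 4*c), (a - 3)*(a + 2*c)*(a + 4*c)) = a^2 + 6*a*c + 8*c^2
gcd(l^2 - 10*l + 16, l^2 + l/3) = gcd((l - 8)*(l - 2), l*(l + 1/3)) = 1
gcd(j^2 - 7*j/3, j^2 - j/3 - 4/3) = 1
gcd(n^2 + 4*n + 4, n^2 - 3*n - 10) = n + 2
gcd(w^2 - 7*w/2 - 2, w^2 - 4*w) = w - 4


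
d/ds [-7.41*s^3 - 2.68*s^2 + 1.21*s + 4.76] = -22.23*s^2 - 5.36*s + 1.21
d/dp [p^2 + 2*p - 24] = 2*p + 2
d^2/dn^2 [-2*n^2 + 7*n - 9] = -4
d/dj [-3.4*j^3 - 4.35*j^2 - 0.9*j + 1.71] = -10.2*j^2 - 8.7*j - 0.9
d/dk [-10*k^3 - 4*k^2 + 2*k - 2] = -30*k^2 - 8*k + 2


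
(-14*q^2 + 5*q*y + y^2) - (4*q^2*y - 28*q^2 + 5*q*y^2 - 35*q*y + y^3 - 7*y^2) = -4*q^2*y + 14*q^2 - 5*q*y^2 + 40*q*y - y^3 + 8*y^2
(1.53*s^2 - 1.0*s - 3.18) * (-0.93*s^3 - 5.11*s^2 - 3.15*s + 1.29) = -1.4229*s^5 - 6.8883*s^4 + 3.2479*s^3 + 21.3735*s^2 + 8.727*s - 4.1022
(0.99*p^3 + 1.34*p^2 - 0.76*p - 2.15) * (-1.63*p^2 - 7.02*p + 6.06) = -1.6137*p^5 - 9.134*p^4 - 2.1686*p^3 + 16.9601*p^2 + 10.4874*p - 13.029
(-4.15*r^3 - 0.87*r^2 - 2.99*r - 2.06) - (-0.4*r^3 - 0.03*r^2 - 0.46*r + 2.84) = -3.75*r^3 - 0.84*r^2 - 2.53*r - 4.9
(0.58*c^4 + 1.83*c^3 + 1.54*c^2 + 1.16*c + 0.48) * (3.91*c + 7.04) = 2.2678*c^5 + 11.2385*c^4 + 18.9046*c^3 + 15.3772*c^2 + 10.0432*c + 3.3792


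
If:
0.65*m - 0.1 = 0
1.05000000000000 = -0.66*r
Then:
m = 0.15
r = -1.59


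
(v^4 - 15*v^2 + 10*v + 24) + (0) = v^4 - 15*v^2 + 10*v + 24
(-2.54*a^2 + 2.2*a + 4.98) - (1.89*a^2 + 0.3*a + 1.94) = -4.43*a^2 + 1.9*a + 3.04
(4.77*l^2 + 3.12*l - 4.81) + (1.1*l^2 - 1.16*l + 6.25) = 5.87*l^2 + 1.96*l + 1.44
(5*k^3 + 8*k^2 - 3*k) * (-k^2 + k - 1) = -5*k^5 - 3*k^4 + 6*k^3 - 11*k^2 + 3*k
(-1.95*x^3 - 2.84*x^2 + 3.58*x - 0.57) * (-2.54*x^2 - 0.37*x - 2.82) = 4.953*x^5 + 7.9351*x^4 - 2.5434*x^3 + 8.132*x^2 - 9.8847*x + 1.6074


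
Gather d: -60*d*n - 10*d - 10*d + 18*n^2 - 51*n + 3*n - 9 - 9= d*(-60*n - 20) + 18*n^2 - 48*n - 18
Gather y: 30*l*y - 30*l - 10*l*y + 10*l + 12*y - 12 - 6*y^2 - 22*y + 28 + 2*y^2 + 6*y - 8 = -20*l - 4*y^2 + y*(20*l - 4) + 8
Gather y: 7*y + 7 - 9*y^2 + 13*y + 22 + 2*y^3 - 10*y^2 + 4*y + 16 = 2*y^3 - 19*y^2 + 24*y + 45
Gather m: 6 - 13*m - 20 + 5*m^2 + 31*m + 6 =5*m^2 + 18*m - 8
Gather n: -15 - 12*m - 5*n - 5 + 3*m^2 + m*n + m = 3*m^2 - 11*m + n*(m - 5) - 20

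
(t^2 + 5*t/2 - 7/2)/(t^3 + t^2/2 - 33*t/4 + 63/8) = 4*(t - 1)/(4*t^2 - 12*t + 9)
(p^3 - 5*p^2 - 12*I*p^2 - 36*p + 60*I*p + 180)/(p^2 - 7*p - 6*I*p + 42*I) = (p^2 - p*(5 + 6*I) + 30*I)/(p - 7)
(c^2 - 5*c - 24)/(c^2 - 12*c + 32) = (c + 3)/(c - 4)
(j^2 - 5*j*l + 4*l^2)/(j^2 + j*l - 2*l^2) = (j - 4*l)/(j + 2*l)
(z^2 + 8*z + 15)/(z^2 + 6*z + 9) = (z + 5)/(z + 3)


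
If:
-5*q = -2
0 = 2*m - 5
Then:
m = 5/2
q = 2/5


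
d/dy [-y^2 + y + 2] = 1 - 2*y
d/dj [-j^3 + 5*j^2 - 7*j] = -3*j^2 + 10*j - 7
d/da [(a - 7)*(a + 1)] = 2*a - 6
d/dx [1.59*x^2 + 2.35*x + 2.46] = 3.18*x + 2.35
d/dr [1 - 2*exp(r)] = -2*exp(r)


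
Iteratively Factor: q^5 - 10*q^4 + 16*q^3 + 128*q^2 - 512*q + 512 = (q + 4)*(q^4 - 14*q^3 + 72*q^2 - 160*q + 128) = (q - 4)*(q + 4)*(q^3 - 10*q^2 + 32*q - 32) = (q - 4)^2*(q + 4)*(q^2 - 6*q + 8) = (q - 4)^2*(q - 2)*(q + 4)*(q - 4)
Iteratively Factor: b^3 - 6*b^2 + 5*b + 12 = (b - 3)*(b^2 - 3*b - 4) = (b - 4)*(b - 3)*(b + 1)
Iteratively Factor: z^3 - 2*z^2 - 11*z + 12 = (z - 1)*(z^2 - z - 12) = (z - 4)*(z - 1)*(z + 3)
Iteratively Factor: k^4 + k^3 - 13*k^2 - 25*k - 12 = (k - 4)*(k^3 + 5*k^2 + 7*k + 3) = (k - 4)*(k + 1)*(k^2 + 4*k + 3) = (k - 4)*(k + 1)*(k + 3)*(k + 1)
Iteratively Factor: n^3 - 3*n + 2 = (n + 2)*(n^2 - 2*n + 1) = (n - 1)*(n + 2)*(n - 1)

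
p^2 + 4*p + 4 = (p + 2)^2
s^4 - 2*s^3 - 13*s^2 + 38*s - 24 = (s - 3)*(s - 2)*(s - 1)*(s + 4)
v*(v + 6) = v^2 + 6*v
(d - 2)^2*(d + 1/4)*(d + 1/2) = d^4 - 13*d^3/4 + 9*d^2/8 + 5*d/2 + 1/2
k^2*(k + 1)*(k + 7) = k^4 + 8*k^3 + 7*k^2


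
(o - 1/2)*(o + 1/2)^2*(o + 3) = o^4 + 7*o^3/2 + 5*o^2/4 - 7*o/8 - 3/8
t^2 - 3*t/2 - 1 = (t - 2)*(t + 1/2)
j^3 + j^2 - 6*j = j*(j - 2)*(j + 3)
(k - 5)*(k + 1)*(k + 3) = k^3 - k^2 - 17*k - 15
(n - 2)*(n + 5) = n^2 + 3*n - 10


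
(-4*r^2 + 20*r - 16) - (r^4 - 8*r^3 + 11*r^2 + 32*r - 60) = -r^4 + 8*r^3 - 15*r^2 - 12*r + 44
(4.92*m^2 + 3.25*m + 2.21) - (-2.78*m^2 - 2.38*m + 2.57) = 7.7*m^2 + 5.63*m - 0.36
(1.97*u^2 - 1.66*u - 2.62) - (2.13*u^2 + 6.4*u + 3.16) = -0.16*u^2 - 8.06*u - 5.78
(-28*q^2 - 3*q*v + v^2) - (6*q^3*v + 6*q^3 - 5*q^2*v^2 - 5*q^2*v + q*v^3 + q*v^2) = -6*q^3*v - 6*q^3 + 5*q^2*v^2 + 5*q^2*v - 28*q^2 - q*v^3 - q*v^2 - 3*q*v + v^2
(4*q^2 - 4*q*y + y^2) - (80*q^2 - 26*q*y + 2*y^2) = -76*q^2 + 22*q*y - y^2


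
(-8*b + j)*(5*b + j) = -40*b^2 - 3*b*j + j^2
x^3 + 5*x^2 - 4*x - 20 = (x - 2)*(x + 2)*(x + 5)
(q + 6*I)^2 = q^2 + 12*I*q - 36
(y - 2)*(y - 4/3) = y^2 - 10*y/3 + 8/3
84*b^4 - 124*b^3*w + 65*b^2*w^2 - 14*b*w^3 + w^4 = (-7*b + w)*(-3*b + w)*(-2*b + w)^2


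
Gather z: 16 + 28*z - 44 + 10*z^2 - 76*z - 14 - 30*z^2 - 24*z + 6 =-20*z^2 - 72*z - 36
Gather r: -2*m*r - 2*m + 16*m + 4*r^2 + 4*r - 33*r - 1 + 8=14*m + 4*r^2 + r*(-2*m - 29) + 7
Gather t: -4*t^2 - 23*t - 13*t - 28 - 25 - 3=-4*t^2 - 36*t - 56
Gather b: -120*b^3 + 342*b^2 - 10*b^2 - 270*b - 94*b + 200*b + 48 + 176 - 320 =-120*b^3 + 332*b^2 - 164*b - 96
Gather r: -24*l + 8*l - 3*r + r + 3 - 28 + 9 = -16*l - 2*r - 16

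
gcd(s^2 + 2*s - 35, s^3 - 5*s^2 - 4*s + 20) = s - 5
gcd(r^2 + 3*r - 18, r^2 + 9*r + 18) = r + 6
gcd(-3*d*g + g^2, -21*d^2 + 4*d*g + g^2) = 3*d - g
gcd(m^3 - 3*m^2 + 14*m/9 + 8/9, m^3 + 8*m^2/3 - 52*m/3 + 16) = m^2 - 10*m/3 + 8/3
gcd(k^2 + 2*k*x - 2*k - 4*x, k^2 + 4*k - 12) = k - 2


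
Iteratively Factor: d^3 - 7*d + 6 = (d - 1)*(d^2 + d - 6) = (d - 1)*(d + 3)*(d - 2)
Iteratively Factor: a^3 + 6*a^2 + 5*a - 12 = (a - 1)*(a^2 + 7*a + 12) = (a - 1)*(a + 4)*(a + 3)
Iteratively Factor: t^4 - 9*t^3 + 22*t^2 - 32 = (t - 4)*(t^3 - 5*t^2 + 2*t + 8) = (t - 4)^2*(t^2 - t - 2) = (t - 4)^2*(t - 2)*(t + 1)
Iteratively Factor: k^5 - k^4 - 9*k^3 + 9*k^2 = (k + 3)*(k^4 - 4*k^3 + 3*k^2) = (k - 1)*(k + 3)*(k^3 - 3*k^2) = k*(k - 1)*(k + 3)*(k^2 - 3*k) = k*(k - 3)*(k - 1)*(k + 3)*(k)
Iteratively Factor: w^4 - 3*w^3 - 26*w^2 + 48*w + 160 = (w + 2)*(w^3 - 5*w^2 - 16*w + 80) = (w + 2)*(w + 4)*(w^2 - 9*w + 20) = (w - 4)*(w + 2)*(w + 4)*(w - 5)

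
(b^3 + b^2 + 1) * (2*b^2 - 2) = 2*b^5 + 2*b^4 - 2*b^3 - 2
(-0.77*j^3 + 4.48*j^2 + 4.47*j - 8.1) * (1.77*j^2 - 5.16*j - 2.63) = -1.3629*j^5 + 11.9028*j^4 - 13.1798*j^3 - 49.1846*j^2 + 30.0399*j + 21.303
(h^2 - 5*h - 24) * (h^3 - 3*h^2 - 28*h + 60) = h^5 - 8*h^4 - 37*h^3 + 272*h^2 + 372*h - 1440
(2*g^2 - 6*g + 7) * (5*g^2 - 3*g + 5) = 10*g^4 - 36*g^3 + 63*g^2 - 51*g + 35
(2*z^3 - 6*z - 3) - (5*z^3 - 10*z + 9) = -3*z^3 + 4*z - 12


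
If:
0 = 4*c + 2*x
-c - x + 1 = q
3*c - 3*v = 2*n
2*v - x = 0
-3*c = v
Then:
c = 0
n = 0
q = 1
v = 0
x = 0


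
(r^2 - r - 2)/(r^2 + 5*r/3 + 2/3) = 3*(r - 2)/(3*r + 2)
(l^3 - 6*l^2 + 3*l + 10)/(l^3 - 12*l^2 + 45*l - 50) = (l + 1)/(l - 5)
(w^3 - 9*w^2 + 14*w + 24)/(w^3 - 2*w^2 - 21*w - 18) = (w - 4)/(w + 3)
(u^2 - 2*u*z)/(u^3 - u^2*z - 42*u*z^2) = (-u + 2*z)/(-u^2 + u*z + 42*z^2)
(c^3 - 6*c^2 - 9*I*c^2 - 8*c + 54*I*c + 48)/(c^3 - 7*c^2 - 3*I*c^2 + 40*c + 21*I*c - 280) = (c^2 - c*(6 + I) + 6*I)/(c^2 + c*(-7 + 5*I) - 35*I)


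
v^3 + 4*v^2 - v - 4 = (v - 1)*(v + 1)*(v + 4)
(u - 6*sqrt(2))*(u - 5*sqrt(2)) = u^2 - 11*sqrt(2)*u + 60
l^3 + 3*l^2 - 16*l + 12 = (l - 2)*(l - 1)*(l + 6)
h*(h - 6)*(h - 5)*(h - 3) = h^4 - 14*h^3 + 63*h^2 - 90*h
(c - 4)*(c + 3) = c^2 - c - 12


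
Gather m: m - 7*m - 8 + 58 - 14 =36 - 6*m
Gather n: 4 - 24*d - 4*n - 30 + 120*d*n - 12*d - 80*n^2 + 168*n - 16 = -36*d - 80*n^2 + n*(120*d + 164) - 42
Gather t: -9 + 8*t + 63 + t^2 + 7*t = t^2 + 15*t + 54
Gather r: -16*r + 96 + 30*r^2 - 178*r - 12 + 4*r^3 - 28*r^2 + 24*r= 4*r^3 + 2*r^2 - 170*r + 84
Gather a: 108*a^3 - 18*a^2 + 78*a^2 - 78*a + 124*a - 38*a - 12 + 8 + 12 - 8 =108*a^3 + 60*a^2 + 8*a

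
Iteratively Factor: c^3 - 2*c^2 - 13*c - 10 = (c + 1)*(c^2 - 3*c - 10) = (c + 1)*(c + 2)*(c - 5)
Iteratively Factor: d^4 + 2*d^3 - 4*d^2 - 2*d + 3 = (d + 1)*(d^3 + d^2 - 5*d + 3) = (d - 1)*(d + 1)*(d^2 + 2*d - 3) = (d - 1)^2*(d + 1)*(d + 3)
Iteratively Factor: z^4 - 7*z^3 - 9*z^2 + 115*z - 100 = (z + 4)*(z^3 - 11*z^2 + 35*z - 25) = (z - 5)*(z + 4)*(z^2 - 6*z + 5) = (z - 5)*(z - 1)*(z + 4)*(z - 5)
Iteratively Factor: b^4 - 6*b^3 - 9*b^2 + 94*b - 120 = (b + 4)*(b^3 - 10*b^2 + 31*b - 30) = (b - 5)*(b + 4)*(b^2 - 5*b + 6) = (b - 5)*(b - 3)*(b + 4)*(b - 2)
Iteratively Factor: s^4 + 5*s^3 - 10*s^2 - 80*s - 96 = (s - 4)*(s^3 + 9*s^2 + 26*s + 24) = (s - 4)*(s + 3)*(s^2 + 6*s + 8) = (s - 4)*(s + 2)*(s + 3)*(s + 4)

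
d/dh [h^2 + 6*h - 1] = 2*h + 6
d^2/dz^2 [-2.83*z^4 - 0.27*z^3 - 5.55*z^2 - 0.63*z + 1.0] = -33.96*z^2 - 1.62*z - 11.1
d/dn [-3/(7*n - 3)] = 21/(7*n - 3)^2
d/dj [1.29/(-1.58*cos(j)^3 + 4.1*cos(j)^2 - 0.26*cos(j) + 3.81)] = (-6.1146*cos(j)^2 + 10.578*cos(j) - 0.3354)*sin(j)/(1.58*cos(j)^3 - 4.1*cos(j)^2 + 0.26*cos(j) - 3.81)^2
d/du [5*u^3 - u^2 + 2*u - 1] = 15*u^2 - 2*u + 2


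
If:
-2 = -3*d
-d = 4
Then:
No Solution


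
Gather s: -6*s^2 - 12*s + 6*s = -6*s^2 - 6*s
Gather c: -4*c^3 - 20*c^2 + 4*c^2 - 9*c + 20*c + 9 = -4*c^3 - 16*c^2 + 11*c + 9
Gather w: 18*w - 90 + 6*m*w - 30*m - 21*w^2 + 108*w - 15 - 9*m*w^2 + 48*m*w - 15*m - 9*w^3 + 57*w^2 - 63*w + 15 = -45*m - 9*w^3 + w^2*(36 - 9*m) + w*(54*m + 63) - 90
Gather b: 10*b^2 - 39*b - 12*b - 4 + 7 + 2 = 10*b^2 - 51*b + 5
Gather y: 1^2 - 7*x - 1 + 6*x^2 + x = 6*x^2 - 6*x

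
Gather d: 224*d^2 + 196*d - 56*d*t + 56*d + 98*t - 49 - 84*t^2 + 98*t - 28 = 224*d^2 + d*(252 - 56*t) - 84*t^2 + 196*t - 77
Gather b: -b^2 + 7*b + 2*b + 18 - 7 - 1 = -b^2 + 9*b + 10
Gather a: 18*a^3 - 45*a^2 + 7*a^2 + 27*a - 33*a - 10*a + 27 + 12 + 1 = 18*a^3 - 38*a^2 - 16*a + 40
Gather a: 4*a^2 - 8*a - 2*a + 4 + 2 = 4*a^2 - 10*a + 6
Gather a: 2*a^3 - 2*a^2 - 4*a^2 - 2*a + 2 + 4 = 2*a^3 - 6*a^2 - 2*a + 6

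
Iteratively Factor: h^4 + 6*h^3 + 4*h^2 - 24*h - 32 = (h + 2)*(h^3 + 4*h^2 - 4*h - 16) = (h + 2)*(h + 4)*(h^2 - 4) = (h + 2)^2*(h + 4)*(h - 2)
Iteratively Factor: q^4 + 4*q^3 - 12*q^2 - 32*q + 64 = (q + 4)*(q^3 - 12*q + 16) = (q - 2)*(q + 4)*(q^2 + 2*q - 8) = (q - 2)*(q + 4)^2*(q - 2)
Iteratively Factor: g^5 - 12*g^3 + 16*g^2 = (g)*(g^4 - 12*g^2 + 16*g) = g*(g + 4)*(g^3 - 4*g^2 + 4*g) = g^2*(g + 4)*(g^2 - 4*g + 4) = g^2*(g - 2)*(g + 4)*(g - 2)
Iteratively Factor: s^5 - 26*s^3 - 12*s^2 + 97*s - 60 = (s - 1)*(s^4 + s^3 - 25*s^2 - 37*s + 60) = (s - 1)*(s + 3)*(s^3 - 2*s^2 - 19*s + 20) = (s - 5)*(s - 1)*(s + 3)*(s^2 + 3*s - 4) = (s - 5)*(s - 1)*(s + 3)*(s + 4)*(s - 1)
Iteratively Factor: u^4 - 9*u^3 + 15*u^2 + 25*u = (u)*(u^3 - 9*u^2 + 15*u + 25) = u*(u - 5)*(u^2 - 4*u - 5) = u*(u - 5)^2*(u + 1)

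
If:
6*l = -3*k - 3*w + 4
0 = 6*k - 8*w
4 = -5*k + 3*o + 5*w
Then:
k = 4*w/3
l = 2/3 - 7*w/6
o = 5*w/9 + 4/3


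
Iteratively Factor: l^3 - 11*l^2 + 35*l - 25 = (l - 1)*(l^2 - 10*l + 25) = (l - 5)*(l - 1)*(l - 5)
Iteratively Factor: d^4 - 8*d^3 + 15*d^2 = (d - 5)*(d^3 - 3*d^2) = d*(d - 5)*(d^2 - 3*d) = d^2*(d - 5)*(d - 3)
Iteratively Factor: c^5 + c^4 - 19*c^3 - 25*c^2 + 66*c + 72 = (c + 3)*(c^4 - 2*c^3 - 13*c^2 + 14*c + 24) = (c - 2)*(c + 3)*(c^3 - 13*c - 12) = (c - 2)*(c + 1)*(c + 3)*(c^2 - c - 12) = (c - 4)*(c - 2)*(c + 1)*(c + 3)*(c + 3)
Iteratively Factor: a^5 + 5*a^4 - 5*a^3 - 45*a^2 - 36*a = (a + 3)*(a^4 + 2*a^3 - 11*a^2 - 12*a) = (a + 3)*(a + 4)*(a^3 - 2*a^2 - 3*a) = a*(a + 3)*(a + 4)*(a^2 - 2*a - 3) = a*(a - 3)*(a + 3)*(a + 4)*(a + 1)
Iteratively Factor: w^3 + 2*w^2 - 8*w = (w + 4)*(w^2 - 2*w) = w*(w + 4)*(w - 2)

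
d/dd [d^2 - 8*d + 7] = 2*d - 8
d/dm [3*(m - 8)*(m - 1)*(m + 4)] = 9*m^2 - 30*m - 84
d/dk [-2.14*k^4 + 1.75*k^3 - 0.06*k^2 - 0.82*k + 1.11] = -8.56*k^3 + 5.25*k^2 - 0.12*k - 0.82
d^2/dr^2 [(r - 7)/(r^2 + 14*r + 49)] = 2*(r - 35)/(r^4 + 28*r^3 + 294*r^2 + 1372*r + 2401)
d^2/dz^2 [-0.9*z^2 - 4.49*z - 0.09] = -1.80000000000000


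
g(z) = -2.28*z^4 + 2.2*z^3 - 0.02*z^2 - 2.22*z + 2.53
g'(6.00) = -1734.78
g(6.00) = -2491.19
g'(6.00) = -1734.78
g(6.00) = -2491.19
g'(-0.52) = 0.87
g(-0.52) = 3.20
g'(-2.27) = 138.56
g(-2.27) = -78.81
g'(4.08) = -511.92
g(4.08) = -489.24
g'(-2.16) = 120.57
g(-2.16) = -64.57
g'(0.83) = -2.92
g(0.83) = 0.85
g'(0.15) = -2.11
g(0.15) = 2.20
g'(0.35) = -1.82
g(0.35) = 1.81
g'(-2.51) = 183.68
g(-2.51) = -117.31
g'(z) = -9.12*z^3 + 6.6*z^2 - 0.04*z - 2.22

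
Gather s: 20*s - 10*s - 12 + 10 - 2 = 10*s - 4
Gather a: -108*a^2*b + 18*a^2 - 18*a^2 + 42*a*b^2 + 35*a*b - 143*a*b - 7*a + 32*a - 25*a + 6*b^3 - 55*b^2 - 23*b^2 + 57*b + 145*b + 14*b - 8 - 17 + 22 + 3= -108*a^2*b + a*(42*b^2 - 108*b) + 6*b^3 - 78*b^2 + 216*b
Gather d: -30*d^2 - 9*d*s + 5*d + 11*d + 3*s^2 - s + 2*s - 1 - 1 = -30*d^2 + d*(16 - 9*s) + 3*s^2 + s - 2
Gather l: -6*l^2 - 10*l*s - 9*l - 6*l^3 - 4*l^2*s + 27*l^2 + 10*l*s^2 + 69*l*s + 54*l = -6*l^3 + l^2*(21 - 4*s) + l*(10*s^2 + 59*s + 45)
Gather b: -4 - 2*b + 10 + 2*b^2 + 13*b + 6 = 2*b^2 + 11*b + 12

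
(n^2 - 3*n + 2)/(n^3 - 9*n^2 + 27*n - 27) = (n^2 - 3*n + 2)/(n^3 - 9*n^2 + 27*n - 27)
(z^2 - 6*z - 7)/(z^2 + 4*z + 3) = (z - 7)/(z + 3)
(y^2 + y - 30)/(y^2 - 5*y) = (y + 6)/y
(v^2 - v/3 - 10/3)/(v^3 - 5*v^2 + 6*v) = (v + 5/3)/(v*(v - 3))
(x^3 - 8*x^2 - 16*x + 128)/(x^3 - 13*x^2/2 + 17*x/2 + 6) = 2*(x^2 - 4*x - 32)/(2*x^2 - 5*x - 3)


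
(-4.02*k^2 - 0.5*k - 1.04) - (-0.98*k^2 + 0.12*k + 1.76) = -3.04*k^2 - 0.62*k - 2.8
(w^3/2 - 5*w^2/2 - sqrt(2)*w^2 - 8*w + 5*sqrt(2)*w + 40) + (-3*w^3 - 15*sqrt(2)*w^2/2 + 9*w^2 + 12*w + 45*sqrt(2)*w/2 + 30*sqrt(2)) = -5*w^3/2 - 17*sqrt(2)*w^2/2 + 13*w^2/2 + 4*w + 55*sqrt(2)*w/2 + 40 + 30*sqrt(2)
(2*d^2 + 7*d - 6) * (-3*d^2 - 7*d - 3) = -6*d^4 - 35*d^3 - 37*d^2 + 21*d + 18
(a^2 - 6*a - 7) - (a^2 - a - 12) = 5 - 5*a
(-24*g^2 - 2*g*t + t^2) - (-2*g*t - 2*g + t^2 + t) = -24*g^2 + 2*g - t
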